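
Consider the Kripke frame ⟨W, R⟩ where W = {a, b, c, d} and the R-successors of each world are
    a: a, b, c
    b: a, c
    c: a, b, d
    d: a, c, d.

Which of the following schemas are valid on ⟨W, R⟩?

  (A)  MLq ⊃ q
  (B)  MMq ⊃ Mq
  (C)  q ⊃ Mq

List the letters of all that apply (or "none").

R is not reflexive: not b R b.
R is not symmetric: d R a but not a R d.
R is not transitive: a R c and c R d but not a R d.
(A) MLq ⊃ q (the dual of axiom B) characterises the symmetric frames. R is not symmetric — not valid.
(B) the dual of axiom 4: valid iff R is transitive. R is not transitive — not valid.
(C) q ⊃ Mq (the dual of axiom T) characterises the reflexive frames. R is not reflexive — not valid.

none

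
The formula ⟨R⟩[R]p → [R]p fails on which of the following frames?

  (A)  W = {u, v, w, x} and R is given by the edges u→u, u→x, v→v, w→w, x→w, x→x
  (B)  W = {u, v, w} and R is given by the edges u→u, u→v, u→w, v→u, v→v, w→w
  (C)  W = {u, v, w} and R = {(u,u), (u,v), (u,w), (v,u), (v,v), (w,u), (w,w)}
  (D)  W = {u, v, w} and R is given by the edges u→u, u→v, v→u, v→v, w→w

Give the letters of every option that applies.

The schema ⟨R⟩[R]p → [R]p is the dual of axiom 5; it is valid on a frame iff R is euclidean.
(A) R is not euclidean (u R x and u R u but not x R u), so the schema fails here.
(B) R is not euclidean (u R v and u R w but not v R w), so the schema fails here.
(C) R is not euclidean (u R v and u R w but not v R w), so the schema fails here.
(D) R is euclidean (any two R-successors of the same world are R-related), so the schema is valid here.

A, B, C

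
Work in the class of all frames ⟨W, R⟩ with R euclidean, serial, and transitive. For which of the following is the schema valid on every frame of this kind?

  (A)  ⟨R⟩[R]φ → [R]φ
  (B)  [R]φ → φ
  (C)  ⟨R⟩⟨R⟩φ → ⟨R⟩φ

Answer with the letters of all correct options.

(A) ⟨R⟩[R]φ → [R]φ is the dual of axiom 5; it is valid on a frame exactly when R is euclidean. Every such R is euclidean, so valid.
(B) [R]φ → φ is axiom T, which corresponds to reflexivity. Such an R need not be reflexive — not valid.
(C) the dual of axiom 4: valid iff R is transitive. Every such R is transitive — valid.

A, C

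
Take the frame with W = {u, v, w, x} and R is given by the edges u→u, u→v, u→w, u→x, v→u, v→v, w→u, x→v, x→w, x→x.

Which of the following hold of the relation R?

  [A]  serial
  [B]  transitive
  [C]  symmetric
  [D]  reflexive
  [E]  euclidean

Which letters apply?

(A) serial: every world has an R-successor.
(B) not transitive: v R u and u R w but not v R w.
(C) not symmetric: u R x but not x R u.
(D) not reflexive: not w R w.
(E) not euclidean: u R v and u R w but not v R w.

A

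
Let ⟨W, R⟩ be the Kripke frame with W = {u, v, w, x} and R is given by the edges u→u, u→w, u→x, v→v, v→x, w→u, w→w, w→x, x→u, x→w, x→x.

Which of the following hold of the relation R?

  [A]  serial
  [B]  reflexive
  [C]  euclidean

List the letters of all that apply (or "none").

A, B

(A) serial: every world has an R-successor.
(B) reflexive: each world relates to itself.
(C) not euclidean: v R x and v R v but not x R v.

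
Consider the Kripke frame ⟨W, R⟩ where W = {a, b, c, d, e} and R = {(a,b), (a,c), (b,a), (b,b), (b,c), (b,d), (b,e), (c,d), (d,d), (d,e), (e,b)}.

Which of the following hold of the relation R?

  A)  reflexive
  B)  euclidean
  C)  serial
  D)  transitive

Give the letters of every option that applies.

C

(A) not reflexive: not a R a.
(B) not euclidean: a R c and a R b but not c R b.
(C) serial: every world has an R-successor.
(D) not transitive: a R b and b R a but not a R a.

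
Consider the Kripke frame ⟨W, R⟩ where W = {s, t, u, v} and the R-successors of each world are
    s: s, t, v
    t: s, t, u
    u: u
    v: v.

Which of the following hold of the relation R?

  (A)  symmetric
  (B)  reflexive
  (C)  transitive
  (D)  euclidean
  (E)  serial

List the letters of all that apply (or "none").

(A) not symmetric: s R v but not v R s.
(B) reflexive: each world relates to itself.
(C) not transitive: s R t and t R u but not s R u.
(D) not euclidean: s R t and s R v but not t R v.
(E) serial: every world has an R-successor.

B, E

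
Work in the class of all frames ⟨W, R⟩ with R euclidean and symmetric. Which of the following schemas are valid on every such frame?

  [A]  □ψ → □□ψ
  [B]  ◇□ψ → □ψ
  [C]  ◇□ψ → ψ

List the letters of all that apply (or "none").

A, B, C

A symmetric euclidean relation is transitive (uRv and vRw give vRu by symmetry, then uRw by the euclidean condition, applied at v).
(A) □ψ → □□ψ is axiom 4; it is valid on a frame exactly when R is transitive. Every such R is transitive, so valid.
(B) the dual of axiom 5: valid iff R is euclidean. Every such R is euclidean — valid.
(C) ◇□ψ → ψ (the dual of axiom B) characterises the symmetric frames. Every such R is symmetric — valid.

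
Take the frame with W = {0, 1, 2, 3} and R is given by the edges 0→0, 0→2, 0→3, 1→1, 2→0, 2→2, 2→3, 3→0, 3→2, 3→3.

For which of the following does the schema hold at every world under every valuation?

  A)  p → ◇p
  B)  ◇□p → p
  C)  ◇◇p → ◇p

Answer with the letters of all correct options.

A, B, C

R is reflexive: each world relates to itself.
R is symmetric: every R-edge is matched by its reverse.
R is transitive: R is closed under composition.
(A) p → ◇p (the dual of axiom T) characterises the reflexive frames. R is reflexive — valid.
(B) the dual of axiom B: valid iff R is symmetric. R is symmetric — valid.
(C) ◇◇p → ◇p is the dual of axiom 4, which corresponds to transitivity. R is transitive — valid.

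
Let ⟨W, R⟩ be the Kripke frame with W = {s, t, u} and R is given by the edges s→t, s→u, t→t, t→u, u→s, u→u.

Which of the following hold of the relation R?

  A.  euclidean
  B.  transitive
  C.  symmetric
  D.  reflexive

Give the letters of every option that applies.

none

(A) not euclidean: s R u and s R t but not u R t.
(B) not transitive: s R u and u R s but not s R s.
(C) not symmetric: s R t but not t R s.
(D) not reflexive: not s R s.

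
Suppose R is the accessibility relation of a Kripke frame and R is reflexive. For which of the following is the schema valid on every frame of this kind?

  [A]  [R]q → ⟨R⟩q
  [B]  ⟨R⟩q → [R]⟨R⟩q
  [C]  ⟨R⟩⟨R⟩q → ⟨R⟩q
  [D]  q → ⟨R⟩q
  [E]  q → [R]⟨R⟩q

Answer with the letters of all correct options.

A reflexive relation is serial.
(A) [R]q → ⟨R⟩q is axiom D; it is valid on a frame exactly when R is serial. Every such R is serial, so valid.
(B) ⟨R⟩q → [R]⟨R⟩q is axiom 5; it is valid on a frame exactly when R is euclidean. Such an R need not be euclidean, so not valid.
(C) the dual of axiom 4: valid iff R is transitive. Such an R need not be transitive — not valid.
(D) the dual of axiom T: valid iff R is reflexive. Every such R is reflexive — valid.
(E) q → [R]⟨R⟩q is axiom B, which corresponds to symmetry. Such an R need not be symmetric — not valid.

A, D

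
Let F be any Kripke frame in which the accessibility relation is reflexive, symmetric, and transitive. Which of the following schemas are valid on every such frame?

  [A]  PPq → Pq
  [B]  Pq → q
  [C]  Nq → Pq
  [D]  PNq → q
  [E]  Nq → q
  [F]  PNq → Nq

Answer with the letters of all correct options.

A, C, D, E, F

A relation that is reflexive, symmetric, and transitive is also euclidean and serial.
(A) PPq → Pq is the dual of axiom 4; it is valid on a frame exactly when R is transitive. Every such R is transitive, so valid.
(B) Pq → q is the converse of T; it holds exactly when R ⊆ identity. Such an R need not be a subset of the identity — not valid.
(C) Nq → Pq (axiom D) characterises the serial frames. Every such R is serial — valid.
(D) the dual of axiom B: valid iff R is symmetric. Every such R is symmetric — valid.
(E) axiom T: valid iff R is reflexive. Every such R is reflexive — valid.
(F) PNq → Nq is the dual of axiom 5; it is valid on a frame exactly when R is euclidean. Every such R is euclidean, so valid.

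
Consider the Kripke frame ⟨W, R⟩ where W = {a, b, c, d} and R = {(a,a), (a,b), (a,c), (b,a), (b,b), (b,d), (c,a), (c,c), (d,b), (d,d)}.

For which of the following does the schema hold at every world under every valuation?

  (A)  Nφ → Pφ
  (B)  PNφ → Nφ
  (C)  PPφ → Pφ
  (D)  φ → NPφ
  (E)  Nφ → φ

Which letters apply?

R is reflexive: each world relates to itself.
R is symmetric: every R-edge is matched by its reverse.
R is not transitive: a R b and b R d but not a R d.
R is not euclidean: a R b and a R c but not b R c.
R is serial: every world has an R-successor.
(A) axiom D: valid iff R is serial. R is serial — valid.
(B) PNφ → Nφ is the dual of axiom 5, which corresponds to the euclidean property. R is not euclidean — not valid.
(C) PPφ → Pφ is the dual of axiom 4; it is valid on a frame exactly when R is transitive. R is not transitive, so not valid.
(D) φ → NPφ is axiom B; it is valid on a frame exactly when R is symmetric. R is symmetric, so valid.
(E) Nφ → φ is axiom T; it is valid on a frame exactly when R is reflexive. R is reflexive, so valid.

A, D, E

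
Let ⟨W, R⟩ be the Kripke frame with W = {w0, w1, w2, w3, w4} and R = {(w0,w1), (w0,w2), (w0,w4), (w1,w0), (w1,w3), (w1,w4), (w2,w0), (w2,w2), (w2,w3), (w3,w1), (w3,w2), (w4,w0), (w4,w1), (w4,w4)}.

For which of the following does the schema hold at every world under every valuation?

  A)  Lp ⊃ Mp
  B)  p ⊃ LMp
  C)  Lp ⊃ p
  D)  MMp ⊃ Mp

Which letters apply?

A, B

R is not reflexive: not w0 R w0.
R is symmetric: every R-edge is matched by its reverse.
R is not transitive: w0 R w1 and w1 R w0 but not w0 R w0.
R is serial: every world has an R-successor.
(A) Lp ⊃ Mp is axiom D, which corresponds to seriality. R is serial — valid.
(B) p ⊃ LMp (axiom B) characterises the symmetric frames. R is symmetric — valid.
(C) Lp ⊃ p is axiom T; it is valid on a frame exactly when R is reflexive. R is not reflexive, so not valid.
(D) MMp ⊃ Mp is the dual of axiom 4, which corresponds to transitivity. R is not transitive — not valid.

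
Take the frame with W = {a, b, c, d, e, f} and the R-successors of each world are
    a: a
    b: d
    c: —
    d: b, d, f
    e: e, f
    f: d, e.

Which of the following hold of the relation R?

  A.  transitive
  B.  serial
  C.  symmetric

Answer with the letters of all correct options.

(A) not transitive: b R d and d R b but not b R b.
(B) not serial: c has no R-successor.
(C) symmetric: every R-edge is matched by its reverse.

C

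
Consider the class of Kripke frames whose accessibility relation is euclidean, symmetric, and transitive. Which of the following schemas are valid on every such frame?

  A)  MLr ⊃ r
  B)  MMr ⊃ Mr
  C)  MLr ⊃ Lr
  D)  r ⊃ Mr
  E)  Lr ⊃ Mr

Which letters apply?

(A) MLr ⊃ r is the dual of axiom B; it is valid on a frame exactly when R is symmetric. Every such R is symmetric, so valid.
(B) MMr ⊃ Mr is the dual of axiom 4; it is valid on a frame exactly when R is transitive. Every such R is transitive, so valid.
(C) the dual of axiom 5: valid iff R is euclidean. Every such R is euclidean — valid.
(D) r ⊃ Mr (the dual of axiom T) characterises the reflexive frames. Such an R need not be reflexive — not valid.
(E) axiom D: valid iff R is serial. Such an R need not be serial — not valid.

A, B, C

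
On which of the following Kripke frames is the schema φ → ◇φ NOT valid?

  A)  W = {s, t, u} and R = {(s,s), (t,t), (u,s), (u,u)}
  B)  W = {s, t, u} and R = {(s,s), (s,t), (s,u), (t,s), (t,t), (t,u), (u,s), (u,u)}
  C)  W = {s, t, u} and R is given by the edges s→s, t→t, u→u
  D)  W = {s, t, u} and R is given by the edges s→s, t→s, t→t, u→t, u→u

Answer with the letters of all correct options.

The schema φ → ◇φ is the dual of axiom T; it is valid on a frame iff R is reflexive.
(A) R is reflexive (each world relates to itself), so the schema is valid here.
(B) R is reflexive (each world relates to itself), so the schema is valid here.
(C) R is reflexive (each world relates to itself), so the schema is valid here.
(D) R is reflexive (each world relates to itself), so the schema is valid here.

none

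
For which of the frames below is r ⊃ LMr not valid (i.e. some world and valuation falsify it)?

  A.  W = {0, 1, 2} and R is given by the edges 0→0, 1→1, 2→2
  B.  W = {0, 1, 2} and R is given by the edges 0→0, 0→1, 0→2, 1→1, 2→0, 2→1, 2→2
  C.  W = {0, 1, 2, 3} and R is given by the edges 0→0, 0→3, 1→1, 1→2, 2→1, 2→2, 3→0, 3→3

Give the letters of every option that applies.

The schema r ⊃ LMr is axiom B; it is valid on a frame iff R is symmetric.
(A) R is symmetric (every R-edge is matched by its reverse), so the schema is valid here.
(B) R is not symmetric (0 R 1 but not 1 R 0), so the schema fails here.
(C) R is symmetric (every R-edge is matched by its reverse), so the schema is valid here.

B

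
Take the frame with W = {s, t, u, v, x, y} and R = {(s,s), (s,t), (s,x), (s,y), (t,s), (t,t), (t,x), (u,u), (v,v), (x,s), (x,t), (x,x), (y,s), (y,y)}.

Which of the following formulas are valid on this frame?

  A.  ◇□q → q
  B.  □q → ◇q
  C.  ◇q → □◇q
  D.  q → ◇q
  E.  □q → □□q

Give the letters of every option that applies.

A, B, D

R is reflexive: each world relates to itself.
R is symmetric: every R-edge is matched by its reverse.
R is not transitive: t R s and s R y but not t R y.
R is not euclidean: s R t and s R y but not t R y.
R is serial: every world has an R-successor.
(A) the dual of axiom B: valid iff R is symmetric. R is symmetric — valid.
(B) □q → ◇q is axiom D; it is valid on a frame exactly when R is serial. R is serial, so valid.
(C) ◇q → □◇q is axiom 5, which corresponds to the euclidean property. R is not euclidean — not valid.
(D) the dual of axiom T: valid iff R is reflexive. R is reflexive — valid.
(E) □q → □□q (axiom 4) characterises the transitive frames. R is not transitive — not valid.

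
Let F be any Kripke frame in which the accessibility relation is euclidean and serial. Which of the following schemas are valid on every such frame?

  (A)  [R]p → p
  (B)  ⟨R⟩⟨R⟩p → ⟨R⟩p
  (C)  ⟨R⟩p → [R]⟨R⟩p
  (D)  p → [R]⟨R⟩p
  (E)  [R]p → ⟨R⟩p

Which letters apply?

(A) [R]p → p is axiom T, which corresponds to reflexivity. Such an R need not be reflexive — not valid.
(B) the dual of axiom 4: valid iff R is transitive. Such an R need not be transitive — not valid.
(C) ⟨R⟩p → [R]⟨R⟩p is axiom 5, which corresponds to the euclidean property. Every such R is euclidean — valid.
(D) axiom B: valid iff R is symmetric. Such an R need not be symmetric — not valid.
(E) [R]p → ⟨R⟩p (axiom D) characterises the serial frames. Every such R is serial — valid.

C, E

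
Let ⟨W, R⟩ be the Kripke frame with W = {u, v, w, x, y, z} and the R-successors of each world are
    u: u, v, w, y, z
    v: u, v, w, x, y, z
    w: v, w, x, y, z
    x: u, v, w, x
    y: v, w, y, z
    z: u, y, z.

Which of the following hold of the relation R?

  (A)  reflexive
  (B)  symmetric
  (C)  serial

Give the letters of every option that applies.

A, C

(A) reflexive: each world relates to itself.
(B) not symmetric: u R w but not w R u.
(C) serial: every world has an R-successor.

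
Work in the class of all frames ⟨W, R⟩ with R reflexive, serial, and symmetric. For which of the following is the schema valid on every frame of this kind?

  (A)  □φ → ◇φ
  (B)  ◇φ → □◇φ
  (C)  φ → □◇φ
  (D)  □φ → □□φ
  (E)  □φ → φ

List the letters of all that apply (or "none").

(A) □φ → ◇φ (axiom D) characterises the serial frames. Every such R is serial — valid.
(B) ◇φ → □◇φ is axiom 5, which corresponds to the euclidean property. Such an R need not be euclidean — not valid.
(C) φ → □◇φ is axiom B; it is valid on a frame exactly when R is symmetric. Every such R is symmetric, so valid.
(D) □φ → □□φ is axiom 4, which corresponds to transitivity. Such an R need not be transitive — not valid.
(E) □φ → φ is axiom T, which corresponds to reflexivity. Every such R is reflexive — valid.

A, C, E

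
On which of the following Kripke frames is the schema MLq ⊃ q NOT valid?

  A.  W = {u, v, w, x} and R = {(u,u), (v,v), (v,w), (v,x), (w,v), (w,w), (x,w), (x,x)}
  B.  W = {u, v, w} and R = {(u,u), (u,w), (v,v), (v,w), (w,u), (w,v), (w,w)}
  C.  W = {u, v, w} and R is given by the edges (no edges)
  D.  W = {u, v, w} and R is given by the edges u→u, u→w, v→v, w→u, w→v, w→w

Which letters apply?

A, D

The schema MLq ⊃ q is the dual of axiom B; it is valid on a frame iff R is symmetric.
(A) R is not symmetric (v R x but not x R v), so the schema fails here.
(B) R is symmetric (every R-edge is matched by its reverse), so the schema is valid here.
(C) R is symmetric (every R-edge is matched by its reverse), so the schema is valid here.
(D) R is not symmetric (w R v but not v R w), so the schema fails here.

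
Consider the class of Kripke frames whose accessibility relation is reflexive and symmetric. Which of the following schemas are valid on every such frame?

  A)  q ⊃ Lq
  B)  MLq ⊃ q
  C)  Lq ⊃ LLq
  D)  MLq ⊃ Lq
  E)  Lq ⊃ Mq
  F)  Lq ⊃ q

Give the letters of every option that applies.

B, E, F

Reflexive relations are serial.
(A) q ⊃ Lq (equivalent to ◇p→p) corresponds to R being a subset of the identity. Such an R need not be a subset of the identity, so not valid.
(B) MLq ⊃ q (the dual of axiom B) characterises the symmetric frames. Every such R is symmetric — valid.
(C) Lq ⊃ LLq is axiom 4; it is valid on a frame exactly when R is transitive. Such an R need not be transitive, so not valid.
(D) MLq ⊃ Lq is the dual of axiom 5, which corresponds to the euclidean property. Such an R need not be euclidean — not valid.
(E) Lq ⊃ Mq is axiom D; it is valid on a frame exactly when R is serial. Every such R is serial, so valid.
(F) Lq ⊃ q is axiom T; it is valid on a frame exactly when R is reflexive. Every such R is reflexive, so valid.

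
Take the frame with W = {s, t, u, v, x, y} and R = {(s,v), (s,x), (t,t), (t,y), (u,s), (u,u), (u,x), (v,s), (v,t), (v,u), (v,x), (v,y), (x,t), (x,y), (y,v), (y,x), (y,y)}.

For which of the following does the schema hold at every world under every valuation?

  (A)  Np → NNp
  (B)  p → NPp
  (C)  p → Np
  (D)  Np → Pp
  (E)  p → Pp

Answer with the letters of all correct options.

D

R is not reflexive: not s R s.
R is not symmetric: s R x but not x R s.
R is not transitive: s R v and v R s but not s R s.
R is serial: every world has an R-successor.
R is not a subset of the identity: s R v with s ≠ v.
(A) Np → NNp is axiom 4, which corresponds to transitivity. R is not transitive — not valid.
(B) p → NPp (axiom B) characterises the symmetric frames. R is not symmetric — not valid.
(C) p → Np (equivalent to ◇p→p) corresponds to R being a subset of the identity. Here R ⊄ identity, so not valid.
(D) Np → Pp is axiom D, which corresponds to seriality. R is serial — valid.
(E) p → Pp is the dual of axiom T, which corresponds to reflexivity. R is not reflexive — not valid.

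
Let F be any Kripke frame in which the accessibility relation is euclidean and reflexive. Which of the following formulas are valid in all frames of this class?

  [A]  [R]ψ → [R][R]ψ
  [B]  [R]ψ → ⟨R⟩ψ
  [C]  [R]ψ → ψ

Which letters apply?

A reflexive euclidean relation is also symmetric (from wRw and wRv the euclidean condition gives vRw) and hence transitive; it is an equivalence relation.
(A) [R]ψ → [R][R]ψ (axiom 4) characterises the transitive frames. Every such R is transitive — valid.
(B) [R]ψ → ⟨R⟩ψ is axiom D, which corresponds to seriality. Every such R is serial — valid.
(C) [R]ψ → ψ (axiom T) characterises the reflexive frames. Every such R is reflexive — valid.

A, B, C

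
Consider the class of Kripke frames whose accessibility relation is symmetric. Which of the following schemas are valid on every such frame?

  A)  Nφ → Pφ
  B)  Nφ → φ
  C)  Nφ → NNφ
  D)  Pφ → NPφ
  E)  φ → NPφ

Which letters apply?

E

(A) Nφ → Pφ (axiom D) characterises the serial frames. Such an R need not be serial — not valid.
(B) Nφ → φ is axiom T, which corresponds to reflexivity. Such an R need not be reflexive — not valid.
(C) Nφ → NNφ (axiom 4) characterises the transitive frames. Such an R need not be transitive — not valid.
(D) Pφ → NPφ (axiom 5) characterises the euclidean frames. Such an R need not be euclidean — not valid.
(E) axiom B: valid iff R is symmetric. Every such R is symmetric — valid.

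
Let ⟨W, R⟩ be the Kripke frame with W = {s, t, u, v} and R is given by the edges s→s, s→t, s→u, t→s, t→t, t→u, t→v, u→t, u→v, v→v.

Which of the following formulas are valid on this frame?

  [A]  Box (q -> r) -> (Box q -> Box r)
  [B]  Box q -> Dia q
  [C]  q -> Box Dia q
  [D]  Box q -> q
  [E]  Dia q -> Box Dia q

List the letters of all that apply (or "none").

R is not reflexive: not u R u.
R is not symmetric: s R u but not u R s.
R is not euclidean: s R u and s R s but not u R s.
R is serial: every world has an R-successor.
(A) Box (q -> r) -> (Box q -> Box r) is axiom K, valid on every Kripke frame — valid.
(B) Box q -> Dia q (axiom D) characterises the serial frames. R is serial — valid.
(C) axiom B: valid iff R is symmetric. R is not symmetric — not valid.
(D) Box q -> q is axiom T, which corresponds to reflexivity. R is not reflexive — not valid.
(E) Dia q -> Box Dia q is axiom 5; it is valid on a frame exactly when R is euclidean. R is not euclidean, so not valid.

A, B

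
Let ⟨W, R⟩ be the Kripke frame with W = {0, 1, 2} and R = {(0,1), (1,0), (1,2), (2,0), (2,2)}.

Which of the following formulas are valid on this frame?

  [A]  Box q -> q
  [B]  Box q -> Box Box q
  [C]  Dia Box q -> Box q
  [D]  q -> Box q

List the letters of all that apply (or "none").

none

R is not reflexive: not 0 R 0.
R is not transitive: 0 R 1 and 1 R 0 but not 0 R 0.
R is not euclidean: 1 R 0 and 1 R 2 but not 0 R 2.
R is not a subset of the identity: 0 R 1 with 0 ≠ 1.
(A) Box q -> q is axiom T, which corresponds to reflexivity. R is not reflexive — not valid.
(B) Box q -> Box Box q is axiom 4, which corresponds to transitivity. R is not transitive — not valid.
(C) Dia Box q -> Box q (the dual of axiom 5) characterises the euclidean frames. R is not euclidean — not valid.
(D) q -> Box q (equivalent to ◇p→p) corresponds to R being a subset of the identity. Here R ⊄ identity, so not valid.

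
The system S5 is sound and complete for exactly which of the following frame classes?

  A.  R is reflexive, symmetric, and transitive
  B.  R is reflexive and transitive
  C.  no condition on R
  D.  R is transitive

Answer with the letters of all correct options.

(A) S5 is sound and complete for exactly this class.
(B) this class determines S4, not S5.
(C) this class determines K, not S5.
(D) this class determines K4, not S5.

A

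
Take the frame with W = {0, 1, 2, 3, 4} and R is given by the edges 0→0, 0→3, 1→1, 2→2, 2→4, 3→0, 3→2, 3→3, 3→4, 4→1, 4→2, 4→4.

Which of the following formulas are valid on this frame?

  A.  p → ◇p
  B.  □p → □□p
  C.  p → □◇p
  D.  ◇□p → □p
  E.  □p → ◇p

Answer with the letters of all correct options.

A, E

R is reflexive: each world relates to itself.
R is not symmetric: 3 R 2 but not 2 R 3.
R is not transitive: 0 R 3 and 3 R 2 but not 0 R 2.
R is not euclidean: 3 R 0 and 3 R 2 but not 0 R 2.
R is serial: every world has an R-successor.
(A) the dual of axiom T: valid iff R is reflexive. R is reflexive — valid.
(B) □p → □□p (axiom 4) characterises the transitive frames. R is not transitive — not valid.
(C) axiom B: valid iff R is symmetric. R is not symmetric — not valid.
(D) ◇□p → □p (the dual of axiom 5) characterises the euclidean frames. R is not euclidean — not valid.
(E) □p → ◇p (axiom D) characterises the serial frames. R is serial — valid.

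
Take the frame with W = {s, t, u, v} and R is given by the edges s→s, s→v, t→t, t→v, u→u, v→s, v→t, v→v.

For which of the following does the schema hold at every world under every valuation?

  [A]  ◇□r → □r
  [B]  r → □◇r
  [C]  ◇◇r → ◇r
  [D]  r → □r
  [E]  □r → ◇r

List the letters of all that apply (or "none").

R is symmetric: every R-edge is matched by its reverse.
R is not transitive: s R v and v R t but not s R t.
R is not euclidean: v R s and v R t but not s R t.
R is serial: every world has an R-successor.
R is not a subset of the identity: s R v with s ≠ v.
(A) ◇□r → □r (the dual of axiom 5) characterises the euclidean frames. R is not euclidean — not valid.
(B) axiom B: valid iff R is symmetric. R is symmetric — valid.
(C) ◇◇r → ◇r (the dual of axiom 4) characterises the transitive frames. R is not transitive — not valid.
(D) r → □r is equivalent to ◇p→p; it holds exactly when R ⊆ identity. Here R ⊄ identity — not valid.
(E) □r → ◇r is axiom D; it is valid on a frame exactly when R is serial. R is serial, so valid.

B, E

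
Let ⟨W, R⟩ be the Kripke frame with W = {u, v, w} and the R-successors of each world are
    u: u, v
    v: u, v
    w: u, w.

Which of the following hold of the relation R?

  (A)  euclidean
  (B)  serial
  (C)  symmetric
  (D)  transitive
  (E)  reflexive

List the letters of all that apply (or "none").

(A) not euclidean: w R u and w R w but not u R w.
(B) serial: every world has an R-successor.
(C) not symmetric: w R u but not u R w.
(D) not transitive: w R u and u R v but not w R v.
(E) reflexive: each world relates to itself.

B, E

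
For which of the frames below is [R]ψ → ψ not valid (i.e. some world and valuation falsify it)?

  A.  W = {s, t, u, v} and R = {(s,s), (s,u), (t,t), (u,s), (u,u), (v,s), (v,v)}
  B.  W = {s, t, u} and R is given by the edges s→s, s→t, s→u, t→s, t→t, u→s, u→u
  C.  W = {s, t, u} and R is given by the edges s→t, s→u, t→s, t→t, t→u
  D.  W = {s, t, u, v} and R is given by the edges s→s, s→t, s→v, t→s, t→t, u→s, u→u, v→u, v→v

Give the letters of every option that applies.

The schema [R]ψ → ψ is axiom T; it is valid on a frame iff R is reflexive.
(A) R is reflexive (each world relates to itself), so the schema is valid here.
(B) R is reflexive (each world relates to itself), so the schema is valid here.
(C) R is not reflexive (not s R s), so the schema fails here.
(D) R is reflexive (each world relates to itself), so the schema is valid here.

C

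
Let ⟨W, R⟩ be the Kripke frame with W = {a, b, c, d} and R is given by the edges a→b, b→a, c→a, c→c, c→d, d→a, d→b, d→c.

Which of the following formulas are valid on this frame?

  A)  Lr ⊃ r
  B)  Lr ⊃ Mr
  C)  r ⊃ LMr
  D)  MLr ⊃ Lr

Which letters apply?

B

R is not reflexive: not a R a.
R is not symmetric: c R a but not a R c.
R is not euclidean: c R a and c R c but not a R c.
R is serial: every world has an R-successor.
(A) Lr ⊃ r is axiom T, which corresponds to reflexivity. R is not reflexive — not valid.
(B) axiom D: valid iff R is serial. R is serial — valid.
(C) axiom B: valid iff R is symmetric. R is not symmetric — not valid.
(D) MLr ⊃ Lr is the dual of axiom 5; it is valid on a frame exactly when R is euclidean. R is not euclidean, so not valid.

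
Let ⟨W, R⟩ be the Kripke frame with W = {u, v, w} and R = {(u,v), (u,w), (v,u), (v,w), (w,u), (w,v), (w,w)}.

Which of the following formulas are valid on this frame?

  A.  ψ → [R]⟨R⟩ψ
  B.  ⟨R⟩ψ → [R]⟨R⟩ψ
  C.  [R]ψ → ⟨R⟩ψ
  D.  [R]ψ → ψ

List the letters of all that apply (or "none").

R is not reflexive: not u R u.
R is symmetric: every R-edge is matched by its reverse.
R is not euclidean: u R v and u R v but not v R v.
R is serial: every world has an R-successor.
(A) ψ → [R]⟨R⟩ψ is axiom B; it is valid on a frame exactly when R is symmetric. R is symmetric, so valid.
(B) axiom 5: valid iff R is euclidean. R is not euclidean — not valid.
(C) [R]ψ → ⟨R⟩ψ is axiom D, which corresponds to seriality. R is serial — valid.
(D) [R]ψ → ψ (axiom T) characterises the reflexive frames. R is not reflexive — not valid.

A, C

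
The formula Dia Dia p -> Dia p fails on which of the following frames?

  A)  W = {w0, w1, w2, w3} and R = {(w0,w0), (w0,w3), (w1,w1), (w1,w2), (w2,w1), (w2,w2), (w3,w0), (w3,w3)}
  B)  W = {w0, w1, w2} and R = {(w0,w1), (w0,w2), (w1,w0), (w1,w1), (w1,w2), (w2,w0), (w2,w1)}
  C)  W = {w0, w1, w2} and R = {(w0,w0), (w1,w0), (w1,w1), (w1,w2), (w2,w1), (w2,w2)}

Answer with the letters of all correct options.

B, C

The schema Dia Dia p -> Dia p is the dual of axiom 4; it is valid on a frame iff R is transitive.
(A) R is transitive (R is closed under composition), so the schema is valid here.
(B) R is not transitive (w0 R w1 and w1 R w0 but not w0 R w0), so the schema fails here.
(C) R is not transitive (w2 R w1 and w1 R w0 but not w2 R w0), so the schema fails here.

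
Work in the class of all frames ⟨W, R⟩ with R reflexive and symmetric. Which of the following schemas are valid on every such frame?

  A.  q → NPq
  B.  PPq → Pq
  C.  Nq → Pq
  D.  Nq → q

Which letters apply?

Reflexive relations are serial.
(A) q → NPq is axiom B; it is valid on a frame exactly when R is symmetric. Every such R is symmetric, so valid.
(B) the dual of axiom 4: valid iff R is transitive. Such an R need not be transitive — not valid.
(C) Nq → Pq is axiom D, which corresponds to seriality. Every such R is serial — valid.
(D) Nq → q (axiom T) characterises the reflexive frames. Every such R is reflexive — valid.

A, C, D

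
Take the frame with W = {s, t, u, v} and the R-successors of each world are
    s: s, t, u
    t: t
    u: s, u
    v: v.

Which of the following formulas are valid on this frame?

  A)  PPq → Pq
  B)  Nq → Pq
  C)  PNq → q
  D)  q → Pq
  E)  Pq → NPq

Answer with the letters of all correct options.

B, D

R is reflexive: each world relates to itself.
R is not symmetric: s R t but not t R s.
R is not transitive: u R s and s R t but not u R t.
R is not euclidean: s R t and s R s but not t R s.
R is serial: every world has an R-successor.
(A) PPq → Pq is the dual of axiom 4, which corresponds to transitivity. R is not transitive — not valid.
(B) Nq → Pq is axiom D; it is valid on a frame exactly when R is serial. R is serial, so valid.
(C) PNq → q (the dual of axiom B) characterises the symmetric frames. R is not symmetric — not valid.
(D) q → Pq (the dual of axiom T) characterises the reflexive frames. R is reflexive — valid.
(E) axiom 5: valid iff R is euclidean. R is not euclidean — not valid.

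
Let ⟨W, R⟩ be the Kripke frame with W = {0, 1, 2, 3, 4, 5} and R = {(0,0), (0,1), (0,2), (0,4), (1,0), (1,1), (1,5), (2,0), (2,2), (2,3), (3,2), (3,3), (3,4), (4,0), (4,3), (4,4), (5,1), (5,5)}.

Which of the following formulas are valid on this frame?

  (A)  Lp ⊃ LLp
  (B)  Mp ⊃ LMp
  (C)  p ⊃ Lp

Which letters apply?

R is not transitive: 0 R 1 and 1 R 5 but not 0 R 5.
R is not euclidean: 0 R 1 and 0 R 2 but not 1 R 2.
R is not a subset of the identity: 0 R 1 with 0 ≠ 1.
(A) Lp ⊃ LLp is axiom 4, which corresponds to transitivity. R is not transitive — not valid.
(B) Mp ⊃ LMp is axiom 5, which corresponds to the euclidean property. R is not euclidean — not valid.
(C) p ⊃ Lp (equivalent to ◇p→p) corresponds to R being a subset of the identity. Here R ⊄ identity, so not valid.

none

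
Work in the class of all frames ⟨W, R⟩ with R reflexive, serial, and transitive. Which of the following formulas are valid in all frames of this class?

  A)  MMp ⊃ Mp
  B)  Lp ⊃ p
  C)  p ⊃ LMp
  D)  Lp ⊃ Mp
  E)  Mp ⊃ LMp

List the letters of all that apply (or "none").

(A) the dual of axiom 4: valid iff R is transitive. Every such R is transitive — valid.
(B) Lp ⊃ p (axiom T) characterises the reflexive frames. Every such R is reflexive — valid.
(C) p ⊃ LMp (axiom B) characterises the symmetric frames. Such an R need not be symmetric — not valid.
(D) Lp ⊃ Mp (axiom D) characterises the serial frames. Every such R is serial — valid.
(E) Mp ⊃ LMp (axiom 5) characterises the euclidean frames. Such an R need not be euclidean — not valid.

A, B, D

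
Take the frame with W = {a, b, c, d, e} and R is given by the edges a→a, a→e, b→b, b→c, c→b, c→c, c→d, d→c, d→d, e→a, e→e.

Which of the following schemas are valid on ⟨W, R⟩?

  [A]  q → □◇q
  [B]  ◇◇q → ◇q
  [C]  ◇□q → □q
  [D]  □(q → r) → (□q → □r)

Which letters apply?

A, D

R is symmetric: every R-edge is matched by its reverse.
R is not transitive: b R c and c R d but not b R d.
R is not euclidean: c R b and c R d but not b R d.
(A) axiom B: valid iff R is symmetric. R is symmetric — valid.
(B) ◇◇q → ◇q is the dual of axiom 4; it is valid on a frame exactly when R is transitive. R is not transitive, so not valid.
(C) ◇□q → □q is the dual of axiom 5; it is valid on a frame exactly when R is euclidean. R is not euclidean, so not valid.
(D) □(q → r) → (□q → □r) is the K axiom; it holds on all frames — valid.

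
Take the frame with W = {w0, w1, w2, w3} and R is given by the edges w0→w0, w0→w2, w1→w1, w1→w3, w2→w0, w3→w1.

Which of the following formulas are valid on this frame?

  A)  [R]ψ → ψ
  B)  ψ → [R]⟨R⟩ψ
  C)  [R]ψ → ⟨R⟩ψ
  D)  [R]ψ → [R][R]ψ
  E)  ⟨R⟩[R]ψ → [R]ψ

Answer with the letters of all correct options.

R is not reflexive: not w2 R w2.
R is symmetric: every R-edge is matched by its reverse.
R is not transitive: w2 R w0 and w0 R w2 but not w2 R w2.
R is not euclidean: w0 R w2 and w0 R w2 but not w2 R w2.
R is serial: every world has an R-successor.
(A) [R]ψ → ψ (axiom T) characterises the reflexive frames. R is not reflexive — not valid.
(B) ψ → [R]⟨R⟩ψ (axiom B) characterises the symmetric frames. R is symmetric — valid.
(C) [R]ψ → ⟨R⟩ψ is axiom D, which corresponds to seriality. R is serial — valid.
(D) [R]ψ → [R][R]ψ is axiom 4; it is valid on a frame exactly when R is transitive. R is not transitive, so not valid.
(E) ⟨R⟩[R]ψ → [R]ψ (the dual of axiom 5) characterises the euclidean frames. R is not euclidean — not valid.

B, C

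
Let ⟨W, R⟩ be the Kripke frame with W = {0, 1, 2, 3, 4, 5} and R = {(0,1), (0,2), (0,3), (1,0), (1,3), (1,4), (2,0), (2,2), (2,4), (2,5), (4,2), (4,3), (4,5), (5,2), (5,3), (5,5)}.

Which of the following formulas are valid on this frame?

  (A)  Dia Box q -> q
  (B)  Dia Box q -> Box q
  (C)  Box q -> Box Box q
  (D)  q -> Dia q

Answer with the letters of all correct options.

R is not reflexive: not 0 R 0.
R is not symmetric: 0 R 3 but not 3 R 0.
R is not transitive: 0 R 1 and 1 R 0 but not 0 R 0.
R is not euclidean: 0 R 1 and 0 R 2 but not 1 R 2.
(A) Dia Box q -> q is the dual of axiom B; it is valid on a frame exactly when R is symmetric. R is not symmetric, so not valid.
(B) Dia Box q -> Box q is the dual of axiom 5, which corresponds to the euclidean property. R is not euclidean — not valid.
(C) Box q -> Box Box q is axiom 4; it is valid on a frame exactly when R is transitive. R is not transitive, so not valid.
(D) the dual of axiom T: valid iff R is reflexive. R is not reflexive — not valid.

none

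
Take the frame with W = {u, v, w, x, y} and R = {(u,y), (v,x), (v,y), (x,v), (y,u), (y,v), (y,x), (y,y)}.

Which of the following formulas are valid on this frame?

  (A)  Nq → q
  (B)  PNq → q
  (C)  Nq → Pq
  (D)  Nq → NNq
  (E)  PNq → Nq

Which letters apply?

none

R is not reflexive: not u R u.
R is not symmetric: y R x but not x R y.
R is not transitive: u R y and y R u but not u R u.
R is not euclidean: v R x and v R y but not x R y.
R is not serial: w has no R-successor.
(A) Nq → q is axiom T; it is valid on a frame exactly when R is reflexive. R is not reflexive, so not valid.
(B) PNq → q is the dual of axiom B; it is valid on a frame exactly when R is symmetric. R is not symmetric, so not valid.
(C) Nq → Pq is axiom D, which corresponds to seriality. R is not serial — not valid.
(D) Nq → NNq (axiom 4) characterises the transitive frames. R is not transitive — not valid.
(E) PNq → Nq (the dual of axiom 5) characterises the euclidean frames. R is not euclidean — not valid.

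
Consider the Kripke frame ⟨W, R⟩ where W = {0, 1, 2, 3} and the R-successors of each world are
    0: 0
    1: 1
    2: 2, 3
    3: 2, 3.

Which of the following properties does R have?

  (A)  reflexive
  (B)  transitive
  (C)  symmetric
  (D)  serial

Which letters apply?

(A) reflexive: each world relates to itself.
(B) transitive: R is closed under composition.
(C) symmetric: every R-edge is matched by its reverse.
(D) serial: every world has an R-successor.

A, B, C, D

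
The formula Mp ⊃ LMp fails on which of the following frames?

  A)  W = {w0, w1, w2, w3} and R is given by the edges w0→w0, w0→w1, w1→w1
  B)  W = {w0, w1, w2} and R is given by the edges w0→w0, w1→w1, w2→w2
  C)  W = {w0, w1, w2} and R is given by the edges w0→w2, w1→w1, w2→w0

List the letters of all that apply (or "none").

The schema Mp ⊃ LMp is axiom 5; it is valid on a frame iff R is euclidean.
(A) R is not euclidean (w0 R w1 and w0 R w0 but not w1 R w0), so the schema fails here.
(B) R is euclidean (any two R-successors of the same world are R-related), so the schema is valid here.
(C) R is not euclidean (w0 R w2 and w0 R w2 but not w2 R w2), so the schema fails here.

A, C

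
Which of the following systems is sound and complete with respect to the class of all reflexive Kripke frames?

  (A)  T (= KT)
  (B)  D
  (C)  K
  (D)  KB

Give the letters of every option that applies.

A

(A) T (= KT) is determined by exactly this class.
(B) D is determined by the class of serial frames.
(C) K is determined by the class of arbitrary frames.
(D) KB is determined by the class of symmetric frames.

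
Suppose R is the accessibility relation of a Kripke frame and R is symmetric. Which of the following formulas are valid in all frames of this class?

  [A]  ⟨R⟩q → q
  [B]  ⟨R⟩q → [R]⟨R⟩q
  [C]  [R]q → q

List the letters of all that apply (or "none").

none

(A) ⟨R⟩q → q (the converse of T) corresponds to R being a subset of the identity. Such an R need not be a subset of the identity, so not valid.
(B) ⟨R⟩q → [R]⟨R⟩q is axiom 5, which corresponds to the euclidean property. Such an R need not be euclidean — not valid.
(C) [R]q → q is axiom T; it is valid on a frame exactly when R is reflexive. Such an R need not be reflexive, so not valid.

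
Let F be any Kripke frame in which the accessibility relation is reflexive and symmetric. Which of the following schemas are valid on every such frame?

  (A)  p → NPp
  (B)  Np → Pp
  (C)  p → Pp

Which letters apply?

A, B, C

Reflexive relations are serial.
(A) axiom B: valid iff R is symmetric. Every such R is symmetric — valid.
(B) Np → Pp (axiom D) characterises the serial frames. Every such R is serial — valid.
(C) p → Pp is the dual of axiom T; it is valid on a frame exactly when R is reflexive. Every such R is reflexive, so valid.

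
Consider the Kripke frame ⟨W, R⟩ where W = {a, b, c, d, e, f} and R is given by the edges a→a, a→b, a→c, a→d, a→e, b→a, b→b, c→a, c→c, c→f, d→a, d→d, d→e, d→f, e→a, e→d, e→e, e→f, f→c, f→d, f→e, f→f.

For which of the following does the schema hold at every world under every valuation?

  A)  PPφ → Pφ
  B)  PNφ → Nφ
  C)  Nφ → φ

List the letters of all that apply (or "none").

R is reflexive: each world relates to itself.
R is not transitive: a R c and c R f but not a R f.
R is not euclidean: a R b and a R c but not b R c.
(A) PPφ → Pφ (the dual of axiom 4) characterises the transitive frames. R is not transitive — not valid.
(B) PNφ → Nφ is the dual of axiom 5; it is valid on a frame exactly when R is euclidean. R is not euclidean, so not valid.
(C) Nφ → φ (axiom T) characterises the reflexive frames. R is reflexive — valid.

C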